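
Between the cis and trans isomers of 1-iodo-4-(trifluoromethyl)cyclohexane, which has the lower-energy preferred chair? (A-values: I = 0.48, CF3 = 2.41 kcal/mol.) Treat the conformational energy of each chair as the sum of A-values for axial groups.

trans

At 1,4 positions (parity opposite): cis → (a,e or e,a); trans → (e,e or a,a).
Best chair for cis: E = 0.48 kcal/mol; best chair for trans: E = 0.00 kcal/mol.
The trans isomer is lower by 0.48 kcal/mol.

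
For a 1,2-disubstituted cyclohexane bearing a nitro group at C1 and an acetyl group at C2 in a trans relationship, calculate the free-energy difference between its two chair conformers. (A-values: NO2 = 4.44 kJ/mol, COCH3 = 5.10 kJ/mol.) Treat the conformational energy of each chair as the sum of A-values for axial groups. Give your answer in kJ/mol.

9.54 kJ/mol

C1 and C2 have opposite parity, so for the trans isomer the two substituents are e,e in one chair and a,a in the other.
Chair I (nitro axial, acetyl axial): E = 9.54 kJ/mol.
Chair II (nitro equatorial, acetyl equatorial): E = 0.00 kJ/mol.
ΔE = 9.54 − 0.00 = 9.54 kJ/mol; chair II is more stable.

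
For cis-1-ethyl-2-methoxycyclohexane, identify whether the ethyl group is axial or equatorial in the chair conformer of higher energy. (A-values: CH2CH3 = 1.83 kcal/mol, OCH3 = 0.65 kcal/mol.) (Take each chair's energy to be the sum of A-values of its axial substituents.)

C1 and C2 have opposite parity, so for the cis isomer the two substituents are one axial and one equatorial in each chair.
Chair I (ethyl axial, methoxy equatorial): E = 1.83 kcal/mol.
Chair II (ethyl equatorial, methoxy axial): E = 0.65 kcal/mol.
Chair I is the less stable (higher-energy) conformer, and in that chair the ethyl group is axial.

axial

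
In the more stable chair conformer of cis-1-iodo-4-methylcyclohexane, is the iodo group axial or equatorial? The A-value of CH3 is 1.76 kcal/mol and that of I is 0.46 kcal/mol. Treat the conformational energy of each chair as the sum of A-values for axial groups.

C1 and C4 have opposite parity, so for the cis isomer the two substituents are one axial and one equatorial in each chair.
Chair I (methyl axial, iodo equatorial): E = 1.76 kcal/mol.
Chair II (methyl equatorial, iodo axial): E = 0.46 kcal/mol.
Chair II is the more stable (lower-energy) conformer, and in that chair the iodo group is axial.

axial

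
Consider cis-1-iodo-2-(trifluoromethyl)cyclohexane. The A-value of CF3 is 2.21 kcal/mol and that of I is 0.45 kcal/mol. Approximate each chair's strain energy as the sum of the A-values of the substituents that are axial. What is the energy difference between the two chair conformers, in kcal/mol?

C1 and C2 have opposite parity, so for the cis isomer the two substituents are one axial and one equatorial in each chair.
Chair I (trifluoromethyl axial, iodo equatorial): E = 2.21 kcal/mol.
Chair II (trifluoromethyl equatorial, iodo axial): E = 0.45 kcal/mol.
ΔE = 2.21 − 0.45 = 1.76 kcal/mol; chair II is more stable.

1.76 kcal/mol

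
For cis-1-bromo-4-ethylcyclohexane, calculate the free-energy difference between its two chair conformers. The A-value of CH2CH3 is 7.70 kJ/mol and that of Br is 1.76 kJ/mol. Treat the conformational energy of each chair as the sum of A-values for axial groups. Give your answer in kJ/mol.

5.94 kJ/mol

C1 and C4 have opposite parity, so for the cis isomer the two substituents are one axial and one equatorial in each chair.
Chair I (ethyl axial, bromo equatorial): E = 7.70 kJ/mol.
Chair II (ethyl equatorial, bromo axial): E = 1.76 kJ/mol.
ΔE = 7.70 − 1.76 = 5.94 kJ/mol; chair II is more stable.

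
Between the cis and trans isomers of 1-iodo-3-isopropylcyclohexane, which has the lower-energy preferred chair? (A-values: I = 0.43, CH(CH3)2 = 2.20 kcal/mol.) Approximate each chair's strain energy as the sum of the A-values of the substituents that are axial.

At 1,3 positions (parity same): cis → (e,e or a,a); trans → (a,e or e,a).
Best chair for cis: E = 0.00 kcal/mol; best chair for trans: E = 0.43 kcal/mol.
The cis isomer is lower by 0.43 kcal/mol.

cis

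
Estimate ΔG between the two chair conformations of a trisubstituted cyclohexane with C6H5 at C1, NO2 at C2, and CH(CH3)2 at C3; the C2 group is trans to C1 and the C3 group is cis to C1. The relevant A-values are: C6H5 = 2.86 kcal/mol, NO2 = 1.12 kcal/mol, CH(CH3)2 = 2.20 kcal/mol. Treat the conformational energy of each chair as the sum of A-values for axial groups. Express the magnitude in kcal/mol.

6.18 kcal/mol

Chair I (phenyl axial, nitro axial, isopropyl axial): E = 6.18 kcal/mol.
Chair II (phenyl equatorial, nitro equatorial, isopropyl equatorial): E = 0.00 kcal/mol.
ΔE = 6.18 − 0.00 = 6.18 kcal/mol; chair II is more stable.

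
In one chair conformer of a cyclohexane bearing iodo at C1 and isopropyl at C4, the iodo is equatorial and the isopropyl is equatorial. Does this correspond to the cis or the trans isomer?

C1 and C4 have opposite parity, so their axial bonds point in opposite directions.
With opposite-parity carbons, two substituents on the same face are one axial and one equatorial; opposite faces give both axial or both equatorial.
Here the groups are equatorial/equatorial → opposite face → trans.

trans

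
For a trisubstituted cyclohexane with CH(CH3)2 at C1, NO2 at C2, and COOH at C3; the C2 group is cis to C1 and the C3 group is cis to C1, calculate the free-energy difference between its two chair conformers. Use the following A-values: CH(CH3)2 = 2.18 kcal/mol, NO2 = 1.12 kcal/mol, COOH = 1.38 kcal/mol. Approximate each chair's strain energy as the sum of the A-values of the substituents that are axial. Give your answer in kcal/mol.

Chair I (isopropyl axial, nitro equatorial, carboxyl axial): E = 3.56 kcal/mol.
Chair II (isopropyl equatorial, nitro axial, carboxyl equatorial): E = 1.12 kcal/mol.
ΔE = 3.56 − 1.12 = 2.44 kcal/mol; chair II is more stable.

2.44 kcal/mol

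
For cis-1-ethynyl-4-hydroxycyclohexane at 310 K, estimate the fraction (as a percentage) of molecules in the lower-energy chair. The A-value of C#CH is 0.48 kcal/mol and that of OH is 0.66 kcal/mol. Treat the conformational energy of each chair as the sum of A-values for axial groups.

C1 and C4 have opposite parity, so for the cis isomer the two substituents are one axial and one equatorial in each chair.
Chair I (ethynyl axial, hydroxyl equatorial): E = 0.48 kcal/mol; chair II (ethynyl equatorial, hydroxyl axial): E = 0.66 kcal/mol.
ΔG = 0.18 kcal/mol between the two chairs.
K = exp(ΔG/RT) with R = 1.987×10⁻³ kcal mol⁻¹ K⁻¹ and T = 310 K gives K ≈ 1.34.
Fraction in the lower-energy chair = K/(K+1) = 57.3%.

57.3%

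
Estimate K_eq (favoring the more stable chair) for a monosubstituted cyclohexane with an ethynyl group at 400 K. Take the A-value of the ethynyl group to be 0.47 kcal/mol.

One chair has the ethynyl group axial (E = 0.47 kcal/mol) and the other has it equatorial (E = 0).
ΔG = 0.47 kcal/mol between the two chairs.
K = exp(ΔG/RT) with R = 1.987×10⁻³ kcal mol⁻¹ K⁻¹ and T = 400 K gives K ≈ 1.81.

K ≈ 1.81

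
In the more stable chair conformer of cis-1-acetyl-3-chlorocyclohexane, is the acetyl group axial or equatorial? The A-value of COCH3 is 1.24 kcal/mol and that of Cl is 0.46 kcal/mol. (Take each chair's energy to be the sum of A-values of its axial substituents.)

equatorial

C1 and C3 have the same parity, so for the cis isomer the two substituents are e,e in one chair and a,a in the other.
Chair I (acetyl axial, chloro axial): E = 1.70 kcal/mol.
Chair II (acetyl equatorial, chloro equatorial): E = 0.00 kcal/mol.
Chair II is the more stable (lower-energy) conformer, and in that chair the acetyl group is equatorial.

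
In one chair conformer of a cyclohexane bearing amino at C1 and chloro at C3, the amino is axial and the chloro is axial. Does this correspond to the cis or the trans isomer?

cis

C1 and C3 have the same parity, so their axial bonds point in the same direction.
With same-parity carbons, two substituents on the same face are both axial or both equatorial; opposite faces give one of each.
Here the groups are axial/axial → same face → cis.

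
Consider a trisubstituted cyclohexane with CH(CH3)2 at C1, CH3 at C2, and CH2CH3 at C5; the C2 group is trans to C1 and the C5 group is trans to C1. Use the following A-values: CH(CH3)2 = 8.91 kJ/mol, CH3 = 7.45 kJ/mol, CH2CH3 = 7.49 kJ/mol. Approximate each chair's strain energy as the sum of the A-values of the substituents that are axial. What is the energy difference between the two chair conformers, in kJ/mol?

Chair I (isopropyl axial, methyl axial, ethyl equatorial): E = 16.36 kJ/mol.
Chair II (isopropyl equatorial, methyl equatorial, ethyl axial): E = 7.49 kJ/mol.
ΔE = 16.36 − 7.49 = 8.87 kJ/mol; chair II is more stable.

8.87 kJ/mol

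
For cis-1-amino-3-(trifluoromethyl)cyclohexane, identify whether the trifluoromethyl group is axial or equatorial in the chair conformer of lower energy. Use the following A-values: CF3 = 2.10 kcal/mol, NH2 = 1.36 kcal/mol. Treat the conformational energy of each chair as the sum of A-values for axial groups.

equatorial

C1 and C3 have the same parity, so for the cis isomer the two substituents are e,e in one chair and a,a in the other.
Chair I (trifluoromethyl axial, amino axial): E = 3.46 kcal/mol.
Chair II (trifluoromethyl equatorial, amino equatorial): E = 0.00 kcal/mol.
Chair II is the more stable (lower-energy) conformer, and in that chair the trifluoromethyl group is equatorial.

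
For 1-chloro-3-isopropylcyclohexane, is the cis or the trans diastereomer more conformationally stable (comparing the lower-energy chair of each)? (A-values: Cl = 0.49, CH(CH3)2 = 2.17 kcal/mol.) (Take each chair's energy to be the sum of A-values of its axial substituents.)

cis

At 1,3 positions (parity same): cis → (e,e or a,a); trans → (a,e or e,a).
Best chair for cis: E = 0.00 kcal/mol; best chair for trans: E = 0.49 kcal/mol.
The cis isomer is lower by 0.49 kcal/mol.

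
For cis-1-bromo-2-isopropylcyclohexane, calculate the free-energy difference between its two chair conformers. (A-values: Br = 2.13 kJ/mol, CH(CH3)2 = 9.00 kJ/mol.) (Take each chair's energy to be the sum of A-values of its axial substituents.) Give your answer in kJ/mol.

6.87 kJ/mol

C1 and C2 have opposite parity, so for the cis isomer the two substituents are one axial and one equatorial in each chair.
Chair I (bromo axial, isopropyl equatorial): E = 2.13 kJ/mol.
Chair II (bromo equatorial, isopropyl axial): E = 9.00 kJ/mol.
ΔE = 9.00 − 2.13 = 6.87 kJ/mol; chair I is more stable.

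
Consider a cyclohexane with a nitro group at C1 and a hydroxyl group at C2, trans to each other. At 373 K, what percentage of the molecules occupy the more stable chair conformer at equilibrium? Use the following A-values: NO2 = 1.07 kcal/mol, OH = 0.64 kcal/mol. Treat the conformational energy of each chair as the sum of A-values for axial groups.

C1 and C2 have opposite parity, so for the trans isomer the two substituents are e,e in one chair and a,a in the other.
Chair I (nitro axial, hydroxyl axial): E = 1.71 kcal/mol; chair II (nitro equatorial, hydroxyl equatorial): E = 0.00 kcal/mol.
ΔG = 1.71 kcal/mol between the two chairs.
K = exp(ΔG/RT) with R = 1.987×10⁻³ kcal mol⁻¹ K⁻¹ and T = 373 K gives K ≈ 10.
Fraction in the lower-energy chair = K/(K+1) = 90.9%.

90.9%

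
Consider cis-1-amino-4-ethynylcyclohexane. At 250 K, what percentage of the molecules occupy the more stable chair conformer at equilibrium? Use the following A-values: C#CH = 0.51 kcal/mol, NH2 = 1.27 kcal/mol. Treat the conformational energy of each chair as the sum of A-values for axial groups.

82.2%

C1 and C4 have opposite parity, so for the cis isomer the two substituents are one axial and one equatorial in each chair.
Chair I (ethynyl axial, amino equatorial): E = 0.51 kcal/mol; chair II (ethynyl equatorial, amino axial): E = 1.27 kcal/mol.
ΔG = 0.76 kcal/mol between the two chairs.
K = exp(ΔG/RT) with R = 1.987×10⁻³ kcal mol⁻¹ K⁻¹ and T = 250 K gives K ≈ 4.62.
Fraction in the lower-energy chair = K/(K+1) = 82.2%.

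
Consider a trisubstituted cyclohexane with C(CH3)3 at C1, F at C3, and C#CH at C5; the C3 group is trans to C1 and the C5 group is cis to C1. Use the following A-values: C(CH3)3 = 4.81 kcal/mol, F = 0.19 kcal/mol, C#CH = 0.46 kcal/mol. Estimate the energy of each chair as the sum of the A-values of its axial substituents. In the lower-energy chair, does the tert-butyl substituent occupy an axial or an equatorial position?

Chair I (tert-butyl axial, fluoro equatorial, ethynyl axial): E = 5.27 kcal/mol.
Chair II (tert-butyl equatorial, fluoro axial, ethynyl equatorial): E = 0.19 kcal/mol.
Chair II is the more stable (lower-energy) conformer, and in that chair the tert-butyl group is equatorial.

equatorial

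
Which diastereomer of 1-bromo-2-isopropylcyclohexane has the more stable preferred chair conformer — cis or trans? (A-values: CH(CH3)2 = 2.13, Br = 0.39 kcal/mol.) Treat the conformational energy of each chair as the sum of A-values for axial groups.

trans

At 1,2 positions (parity opposite): cis → (a,e or e,a); trans → (e,e or a,a).
Best chair for cis: E = 0.39 kcal/mol; best chair for trans: E = 0.00 kcal/mol.
The trans isomer is lower by 0.39 kcal/mol.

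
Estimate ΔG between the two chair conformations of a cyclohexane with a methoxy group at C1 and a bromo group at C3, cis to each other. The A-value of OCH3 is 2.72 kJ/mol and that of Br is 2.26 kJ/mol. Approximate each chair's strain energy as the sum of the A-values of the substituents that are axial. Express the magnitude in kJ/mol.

4.98 kJ/mol

C1 and C3 have the same parity, so for the cis isomer the two substituents are e,e in one chair and a,a in the other.
Chair I (methoxy axial, bromo axial): E = 4.98 kJ/mol.
Chair II (methoxy equatorial, bromo equatorial): E = 0.00 kJ/mol.
ΔE = 4.98 − 0.00 = 4.98 kJ/mol; chair II is more stable.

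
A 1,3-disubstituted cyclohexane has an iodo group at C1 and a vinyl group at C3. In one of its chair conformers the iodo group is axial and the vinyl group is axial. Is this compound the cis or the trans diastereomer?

cis

C1 and C3 have the same parity, so their axial bonds point in the same direction.
With same-parity carbons, two substituents on the same face are both axial or both equatorial; opposite faces give one of each.
Here the groups are axial/axial → same face → cis.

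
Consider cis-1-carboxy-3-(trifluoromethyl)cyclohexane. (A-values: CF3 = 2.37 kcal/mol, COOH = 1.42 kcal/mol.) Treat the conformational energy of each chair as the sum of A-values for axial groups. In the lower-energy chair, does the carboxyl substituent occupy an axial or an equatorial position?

equatorial

C1 and C3 have the same parity, so for the cis isomer the two substituents are e,e in one chair and a,a in the other.
Chair I (trifluoromethyl axial, carboxyl axial): E = 3.79 kcal/mol.
Chair II (trifluoromethyl equatorial, carboxyl equatorial): E = 0.00 kcal/mol.
Chair II is the more stable (lower-energy) conformer, and in that chair the carboxyl group is equatorial.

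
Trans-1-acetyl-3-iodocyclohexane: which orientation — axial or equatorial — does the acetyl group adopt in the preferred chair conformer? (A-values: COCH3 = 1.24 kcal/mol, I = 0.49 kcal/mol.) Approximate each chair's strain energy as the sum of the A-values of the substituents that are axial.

equatorial

C1 and C3 have the same parity, so for the trans isomer the two substituents are one axial and one equatorial in each chair.
Chair I (acetyl axial, iodo equatorial): E = 1.24 kcal/mol.
Chair II (acetyl equatorial, iodo axial): E = 0.49 kcal/mol.
Chair II is the more stable (lower-energy) conformer, and in that chair the acetyl group is equatorial.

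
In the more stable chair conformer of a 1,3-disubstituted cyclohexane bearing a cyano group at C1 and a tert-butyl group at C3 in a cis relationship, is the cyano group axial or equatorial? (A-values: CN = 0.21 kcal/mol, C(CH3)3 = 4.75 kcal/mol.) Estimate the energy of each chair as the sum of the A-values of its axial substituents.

C1 and C3 have the same parity, so for the cis isomer the two substituents are e,e in one chair and a,a in the other.
Chair I (cyano axial, tert-butyl axial): E = 4.96 kcal/mol.
Chair II (cyano equatorial, tert-butyl equatorial): E = 0.00 kcal/mol.
Chair II is the more stable (lower-energy) conformer, and in that chair the cyano group is equatorial.

equatorial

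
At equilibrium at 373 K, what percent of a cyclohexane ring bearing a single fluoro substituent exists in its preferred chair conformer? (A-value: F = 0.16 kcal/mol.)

One chair has the fluoro group axial (E = 0.16 kcal/mol) and the other has it equatorial (E = 0).
ΔG = 0.16 kcal/mol between the two chairs.
K = exp(ΔG/RT) with R = 1.987×10⁻³ kcal mol⁻¹ K⁻¹ and T = 373 K gives K ≈ 1.24.
Fraction in the lower-energy chair = K/(K+1) = 55.4%.

55.4%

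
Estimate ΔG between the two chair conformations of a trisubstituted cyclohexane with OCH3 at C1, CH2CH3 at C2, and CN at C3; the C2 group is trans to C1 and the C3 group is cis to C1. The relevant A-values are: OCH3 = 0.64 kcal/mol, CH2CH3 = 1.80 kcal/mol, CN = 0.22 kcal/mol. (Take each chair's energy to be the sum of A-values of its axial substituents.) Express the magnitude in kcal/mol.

2.66 kcal/mol

Chair I (methoxy axial, ethyl axial, cyano axial): E = 2.66 kcal/mol.
Chair II (methoxy equatorial, ethyl equatorial, cyano equatorial): E = 0.00 kcal/mol.
ΔE = 2.66 − 0.00 = 2.66 kcal/mol; chair II is more stable.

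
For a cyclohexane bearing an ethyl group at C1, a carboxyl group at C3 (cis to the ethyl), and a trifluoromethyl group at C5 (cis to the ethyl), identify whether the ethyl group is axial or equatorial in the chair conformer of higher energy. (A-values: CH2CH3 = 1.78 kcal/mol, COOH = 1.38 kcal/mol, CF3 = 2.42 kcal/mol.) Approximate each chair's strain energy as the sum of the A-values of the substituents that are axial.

axial

Chair I (ethyl axial, carboxyl axial, trifluoromethyl axial): E = 5.58 kcal/mol.
Chair II (ethyl equatorial, carboxyl equatorial, trifluoromethyl equatorial): E = 0.00 kcal/mol.
Chair I is the less stable (higher-energy) conformer, and in that chair the ethyl group is axial.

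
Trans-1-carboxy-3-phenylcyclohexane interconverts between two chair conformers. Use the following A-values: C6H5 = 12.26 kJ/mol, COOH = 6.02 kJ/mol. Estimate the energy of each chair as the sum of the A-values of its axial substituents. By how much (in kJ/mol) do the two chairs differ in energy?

6.24 kJ/mol

C1 and C3 have the same parity, so for the trans isomer the two substituents are one axial and one equatorial in each chair.
Chair I (phenyl axial, carboxyl equatorial): E = 12.26 kJ/mol.
Chair II (phenyl equatorial, carboxyl axial): E = 6.02 kJ/mol.
ΔE = 12.26 − 6.02 = 6.24 kJ/mol; chair II is more stable.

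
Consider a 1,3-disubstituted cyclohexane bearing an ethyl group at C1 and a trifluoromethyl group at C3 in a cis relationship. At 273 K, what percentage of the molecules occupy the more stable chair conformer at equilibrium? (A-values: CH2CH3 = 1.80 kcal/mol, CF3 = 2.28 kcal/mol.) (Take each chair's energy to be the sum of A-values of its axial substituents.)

99.9%

C1 and C3 have the same parity, so for the cis isomer the two substituents are e,e in one chair and a,a in the other.
Chair I (ethyl axial, trifluoromethyl axial): E = 4.08 kcal/mol; chair II (ethyl equatorial, trifluoromethyl equatorial): E = 0.00 kcal/mol.
ΔG = 4.08 kcal/mol between the two chairs.
K = exp(ΔG/RT) with R = 1.987×10⁻³ kcal mol⁻¹ K⁻¹ and T = 273 K gives K ≈ 1.85e+03.
Fraction in the lower-energy chair = K/(K+1) = 99.9%.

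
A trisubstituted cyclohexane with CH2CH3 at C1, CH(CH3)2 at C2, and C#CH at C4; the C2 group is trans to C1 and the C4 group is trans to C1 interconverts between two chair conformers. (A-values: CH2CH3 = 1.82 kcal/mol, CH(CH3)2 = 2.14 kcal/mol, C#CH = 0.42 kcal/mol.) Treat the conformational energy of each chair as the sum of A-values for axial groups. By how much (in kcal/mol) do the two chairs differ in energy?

Chair I (ethyl axial, isopropyl axial, ethynyl axial): E = 4.38 kcal/mol.
Chair II (ethyl equatorial, isopropyl equatorial, ethynyl equatorial): E = 0.00 kcal/mol.
ΔE = 4.38 − 0.00 = 4.38 kcal/mol; chair II is more stable.

4.38 kcal/mol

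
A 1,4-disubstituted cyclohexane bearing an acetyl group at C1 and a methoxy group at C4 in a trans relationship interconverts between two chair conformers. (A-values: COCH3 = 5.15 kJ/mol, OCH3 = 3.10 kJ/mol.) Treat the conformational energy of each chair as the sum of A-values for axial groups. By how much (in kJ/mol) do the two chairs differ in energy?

C1 and C4 have opposite parity, so for the trans isomer the two substituents are e,e in one chair and a,a in the other.
Chair I (acetyl axial, methoxy axial): E = 8.25 kJ/mol.
Chair II (acetyl equatorial, methoxy equatorial): E = 0.00 kJ/mol.
ΔE = 8.25 − 0.00 = 8.25 kJ/mol; chair II is more stable.

8.25 kJ/mol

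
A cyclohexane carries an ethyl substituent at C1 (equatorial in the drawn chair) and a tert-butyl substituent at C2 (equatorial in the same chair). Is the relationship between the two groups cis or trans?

trans

C1 and C2 have opposite parity, so their axial bonds point in opposite directions.
With opposite-parity carbons, two substituents on the same face are one axial and one equatorial; opposite faces give both axial or both equatorial.
Here the groups are equatorial/equatorial → opposite face → trans.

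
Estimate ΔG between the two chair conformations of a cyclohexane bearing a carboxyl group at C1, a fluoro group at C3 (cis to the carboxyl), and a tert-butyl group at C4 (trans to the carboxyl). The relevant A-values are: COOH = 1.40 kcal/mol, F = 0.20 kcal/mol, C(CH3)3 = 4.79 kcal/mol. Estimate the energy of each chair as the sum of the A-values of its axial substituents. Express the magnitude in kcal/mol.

6.39 kcal/mol

Chair I (carboxyl axial, fluoro axial, tert-butyl axial): E = 6.39 kcal/mol.
Chair II (carboxyl equatorial, fluoro equatorial, tert-butyl equatorial): E = 0.00 kcal/mol.
ΔE = 6.39 − 0.00 = 6.39 kcal/mol; chair II is more stable.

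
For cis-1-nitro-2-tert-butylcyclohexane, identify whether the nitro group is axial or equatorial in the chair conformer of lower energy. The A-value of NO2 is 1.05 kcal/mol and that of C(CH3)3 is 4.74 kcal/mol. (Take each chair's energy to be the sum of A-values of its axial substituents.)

axial

C1 and C2 have opposite parity, so for the cis isomer the two substituents are one axial and one equatorial in each chair.
Chair I (nitro axial, tert-butyl equatorial): E = 1.05 kcal/mol.
Chair II (nitro equatorial, tert-butyl axial): E = 4.74 kcal/mol.
Chair I is the more stable (lower-energy) conformer, and in that chair the nitro group is axial.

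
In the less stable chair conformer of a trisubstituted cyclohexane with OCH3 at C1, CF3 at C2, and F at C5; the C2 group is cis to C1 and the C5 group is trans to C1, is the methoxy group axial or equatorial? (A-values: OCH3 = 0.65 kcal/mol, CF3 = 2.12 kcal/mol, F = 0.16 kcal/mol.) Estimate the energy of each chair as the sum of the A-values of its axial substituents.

Chair I (methoxy axial, trifluoromethyl equatorial, fluoro equatorial): E = 0.65 kcal/mol.
Chair II (methoxy equatorial, trifluoromethyl axial, fluoro axial): E = 2.28 kcal/mol.
Chair II is the less stable (higher-energy) conformer, and in that chair the methoxy group is equatorial.

equatorial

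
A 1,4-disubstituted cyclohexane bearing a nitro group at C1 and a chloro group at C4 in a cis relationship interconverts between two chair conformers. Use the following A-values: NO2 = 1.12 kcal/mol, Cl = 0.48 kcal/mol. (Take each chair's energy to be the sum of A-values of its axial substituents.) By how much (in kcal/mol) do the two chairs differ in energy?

0.64 kcal/mol

C1 and C4 have opposite parity, so for the cis isomer the two substituents are one axial and one equatorial in each chair.
Chair I (nitro axial, chloro equatorial): E = 1.12 kcal/mol.
Chair II (nitro equatorial, chloro axial): E = 0.48 kcal/mol.
ΔE = 1.12 − 0.48 = 0.64 kcal/mol; chair II is more stable.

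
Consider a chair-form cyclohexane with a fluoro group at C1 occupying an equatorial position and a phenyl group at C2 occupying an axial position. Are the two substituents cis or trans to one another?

cis

C1 and C2 have opposite parity, so their axial bonds point in opposite directions.
With opposite-parity carbons, two substituents on the same face are one axial and one equatorial; opposite faces give both axial or both equatorial.
Here the groups are equatorial/axial → same face → cis.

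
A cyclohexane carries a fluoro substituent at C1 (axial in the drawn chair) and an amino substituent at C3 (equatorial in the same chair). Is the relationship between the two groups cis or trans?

C1 and C3 have the same parity, so their axial bonds point in the same direction.
With same-parity carbons, two substituents on the same face are both axial or both equatorial; opposite faces give one of each.
Here the groups are axial/equatorial → opposite face → trans.

trans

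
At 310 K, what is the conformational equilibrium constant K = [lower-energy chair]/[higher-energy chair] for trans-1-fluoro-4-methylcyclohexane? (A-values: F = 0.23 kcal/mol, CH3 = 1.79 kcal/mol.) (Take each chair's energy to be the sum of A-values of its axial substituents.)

C1 and C4 have opposite parity, so for the trans isomer the two substituents are e,e in one chair and a,a in the other.
Chair I (fluoro axial, methyl axial): E = 2.02 kcal/mol; chair II (fluoro equatorial, methyl equatorial): E = 0.00 kcal/mol.
ΔG = 2.02 kcal/mol between the two chairs.
K = exp(ΔG/RT) with R = 1.987×10⁻³ kcal mol⁻¹ K⁻¹ and T = 310 K gives K ≈ 26.6.

K ≈ 26.6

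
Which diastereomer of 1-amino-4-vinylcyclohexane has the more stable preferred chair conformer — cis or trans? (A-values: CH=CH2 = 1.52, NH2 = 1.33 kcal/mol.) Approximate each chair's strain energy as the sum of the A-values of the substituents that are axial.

At 1,4 positions (parity opposite): cis → (a,e or e,a); trans → (e,e or a,a).
Best chair for cis: E = 1.33 kcal/mol; best chair for trans: E = 0.00 kcal/mol.
The trans isomer is lower by 1.33 kcal/mol.

trans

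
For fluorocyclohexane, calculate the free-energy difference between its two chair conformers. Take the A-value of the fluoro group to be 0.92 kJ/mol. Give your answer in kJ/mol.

A monosubstituted cyclohexane has one chair with the fluoro group axial (E = A = 0.92 kJ/mol) and one with it equatorial (E = 0).
ΔE = 0.92 − 0 = 0.92 kJ/mol.

0.92 kJ/mol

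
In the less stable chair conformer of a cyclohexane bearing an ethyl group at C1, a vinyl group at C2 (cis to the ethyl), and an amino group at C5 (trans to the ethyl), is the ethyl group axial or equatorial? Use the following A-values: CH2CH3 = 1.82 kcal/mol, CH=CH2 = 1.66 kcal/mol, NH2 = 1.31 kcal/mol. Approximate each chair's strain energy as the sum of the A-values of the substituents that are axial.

Chair I (ethyl axial, vinyl equatorial, amino equatorial): E = 1.82 kcal/mol.
Chair II (ethyl equatorial, vinyl axial, amino axial): E = 2.97 kcal/mol.
Chair II is the less stable (higher-energy) conformer, and in that chair the ethyl group is equatorial.

equatorial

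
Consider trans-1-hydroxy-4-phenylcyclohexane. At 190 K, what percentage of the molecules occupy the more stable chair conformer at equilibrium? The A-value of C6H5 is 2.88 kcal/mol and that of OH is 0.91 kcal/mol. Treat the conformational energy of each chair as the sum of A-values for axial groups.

100.0%

C1 and C4 have opposite parity, so for the trans isomer the two substituents are e,e in one chair and a,a in the other.
Chair I (phenyl axial, hydroxyl axial): E = 3.79 kcal/mol; chair II (phenyl equatorial, hydroxyl equatorial): E = 0.00 kcal/mol.
ΔG = 3.79 kcal/mol between the two chairs.
K = exp(ΔG/RT) with R = 1.987×10⁻³ kcal mol⁻¹ K⁻¹ and T = 190 K gives K ≈ 2.29e+04.
Fraction in the lower-energy chair = K/(K+1) = 100.0%.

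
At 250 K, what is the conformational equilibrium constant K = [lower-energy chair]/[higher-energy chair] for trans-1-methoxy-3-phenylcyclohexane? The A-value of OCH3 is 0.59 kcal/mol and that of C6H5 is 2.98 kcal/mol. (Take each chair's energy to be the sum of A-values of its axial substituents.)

C1 and C3 have the same parity, so for the trans isomer the two substituents are one axial and one equatorial in each chair.
Chair I (methoxy axial, phenyl equatorial): E = 0.59 kcal/mol; chair II (methoxy equatorial, phenyl axial): E = 2.98 kcal/mol.
ΔG = 2.39 kcal/mol between the two chairs.
K = exp(ΔG/RT) with R = 1.987×10⁻³ kcal mol⁻¹ K⁻¹ and T = 250 K gives K ≈ 123.

K ≈ 123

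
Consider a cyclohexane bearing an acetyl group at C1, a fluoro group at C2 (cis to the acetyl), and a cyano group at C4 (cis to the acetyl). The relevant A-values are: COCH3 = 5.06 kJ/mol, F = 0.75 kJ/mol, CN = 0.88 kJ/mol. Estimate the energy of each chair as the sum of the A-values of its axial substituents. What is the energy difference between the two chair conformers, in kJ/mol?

3.43 kJ/mol

Chair I (acetyl axial, fluoro equatorial, cyano equatorial): E = 5.06 kJ/mol.
Chair II (acetyl equatorial, fluoro axial, cyano axial): E = 1.63 kJ/mol.
ΔE = 5.06 − 1.63 = 3.43 kJ/mol; chair II is more stable.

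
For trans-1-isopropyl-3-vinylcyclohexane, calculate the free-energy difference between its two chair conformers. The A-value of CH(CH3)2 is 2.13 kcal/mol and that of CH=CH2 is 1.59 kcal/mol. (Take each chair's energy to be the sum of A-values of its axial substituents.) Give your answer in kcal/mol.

C1 and C3 have the same parity, so for the trans isomer the two substituents are one axial and one equatorial in each chair.
Chair I (isopropyl axial, vinyl equatorial): E = 2.13 kcal/mol.
Chair II (isopropyl equatorial, vinyl axial): E = 1.59 kcal/mol.
ΔE = 2.13 − 1.59 = 0.54 kcal/mol; chair II is more stable.

0.54 kcal/mol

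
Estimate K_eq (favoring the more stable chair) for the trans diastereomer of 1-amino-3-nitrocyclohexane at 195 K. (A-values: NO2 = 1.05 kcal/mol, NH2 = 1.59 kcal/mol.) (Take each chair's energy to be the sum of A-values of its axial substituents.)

C1 and C3 have the same parity, so for the trans isomer the two substituents are one axial and one equatorial in each chair.
Chair I (nitro axial, amino equatorial): E = 1.05 kcal/mol; chair II (nitro equatorial, amino axial): E = 1.59 kcal/mol.
ΔG = 0.54 kcal/mol between the two chairs.
K = exp(ΔG/RT) with R = 1.987×10⁻³ kcal mol⁻¹ K⁻¹ and T = 195 K gives K ≈ 4.03.

K ≈ 4.03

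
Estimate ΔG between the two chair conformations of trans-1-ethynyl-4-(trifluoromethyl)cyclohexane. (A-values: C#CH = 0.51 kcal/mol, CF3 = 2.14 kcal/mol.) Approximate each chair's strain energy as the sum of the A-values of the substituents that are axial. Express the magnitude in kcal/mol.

C1 and C4 have opposite parity, so for the trans isomer the two substituents are e,e in one chair and a,a in the other.
Chair I (ethynyl axial, trifluoromethyl axial): E = 2.65 kcal/mol.
Chair II (ethynyl equatorial, trifluoromethyl equatorial): E = 0.00 kcal/mol.
ΔE = 2.65 − 0.00 = 2.65 kcal/mol; chair II is more stable.

2.65 kcal/mol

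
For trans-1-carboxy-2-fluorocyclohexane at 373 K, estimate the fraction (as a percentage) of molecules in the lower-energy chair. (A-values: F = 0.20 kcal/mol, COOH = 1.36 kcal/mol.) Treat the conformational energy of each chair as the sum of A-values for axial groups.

89.1%

C1 and C2 have opposite parity, so for the trans isomer the two substituents are e,e in one chair and a,a in the other.
Chair I (fluoro axial, carboxyl axial): E = 1.56 kcal/mol; chair II (fluoro equatorial, carboxyl equatorial): E = 0.00 kcal/mol.
ΔG = 1.56 kcal/mol between the two chairs.
K = exp(ΔG/RT) with R = 1.987×10⁻³ kcal mol⁻¹ K⁻¹ and T = 373 K gives K ≈ 8.21.
Fraction in the lower-energy chair = K/(K+1) = 89.1%.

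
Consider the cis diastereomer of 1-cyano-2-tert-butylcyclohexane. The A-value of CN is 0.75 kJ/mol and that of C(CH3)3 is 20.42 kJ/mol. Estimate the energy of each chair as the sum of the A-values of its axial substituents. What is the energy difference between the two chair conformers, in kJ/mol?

19.67 kJ/mol

C1 and C2 have opposite parity, so for the cis isomer the two substituents are one axial and one equatorial in each chair.
Chair I (cyano axial, tert-butyl equatorial): E = 0.75 kJ/mol.
Chair II (cyano equatorial, tert-butyl axial): E = 20.42 kJ/mol.
ΔE = 20.42 − 0.75 = 19.67 kJ/mol; chair I is more stable.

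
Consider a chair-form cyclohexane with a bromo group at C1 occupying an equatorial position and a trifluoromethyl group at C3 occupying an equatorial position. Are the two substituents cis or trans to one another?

C1 and C3 have the same parity, so their axial bonds point in the same direction.
With same-parity carbons, two substituents on the same face are both axial or both equatorial; opposite faces give one of each.
Here the groups are equatorial/equatorial → same face → cis.

cis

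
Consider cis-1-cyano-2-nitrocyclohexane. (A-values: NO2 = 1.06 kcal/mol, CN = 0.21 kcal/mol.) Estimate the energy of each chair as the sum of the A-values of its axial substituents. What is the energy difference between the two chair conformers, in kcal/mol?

0.85 kcal/mol

C1 and C2 have opposite parity, so for the cis isomer the two substituents are one axial and one equatorial in each chair.
Chair I (nitro axial, cyano equatorial): E = 1.06 kcal/mol.
Chair II (nitro equatorial, cyano axial): E = 0.21 kcal/mol.
ΔE = 1.06 − 0.21 = 0.85 kcal/mol; chair II is more stable.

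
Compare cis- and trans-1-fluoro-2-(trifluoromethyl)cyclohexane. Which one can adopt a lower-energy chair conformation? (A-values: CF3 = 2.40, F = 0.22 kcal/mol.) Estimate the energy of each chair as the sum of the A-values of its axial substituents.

trans

At 1,2 positions (parity opposite): cis → (a,e or e,a); trans → (e,e or a,a).
Best chair for cis: E = 0.22 kcal/mol; best chair for trans: E = 0.00 kcal/mol.
The trans isomer is lower by 0.22 kcal/mol.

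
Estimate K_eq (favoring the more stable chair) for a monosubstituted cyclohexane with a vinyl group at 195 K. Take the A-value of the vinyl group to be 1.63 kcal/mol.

One chair has the vinyl group axial (E = 1.63 kcal/mol) and the other has it equatorial (E = 0).
ΔG = 1.63 kcal/mol between the two chairs.
K = exp(ΔG/RT) with R = 1.987×10⁻³ kcal mol⁻¹ K⁻¹ and T = 195 K gives K ≈ 67.1.

K ≈ 67.1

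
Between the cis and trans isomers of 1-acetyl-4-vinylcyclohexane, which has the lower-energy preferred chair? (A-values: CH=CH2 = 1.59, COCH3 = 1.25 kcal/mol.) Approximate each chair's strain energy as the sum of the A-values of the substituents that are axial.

trans

At 1,4 positions (parity opposite): cis → (a,e or e,a); trans → (e,e or a,a).
Best chair for cis: E = 1.25 kcal/mol; best chair for trans: E = 0.00 kcal/mol.
The trans isomer is lower by 1.25 kcal/mol.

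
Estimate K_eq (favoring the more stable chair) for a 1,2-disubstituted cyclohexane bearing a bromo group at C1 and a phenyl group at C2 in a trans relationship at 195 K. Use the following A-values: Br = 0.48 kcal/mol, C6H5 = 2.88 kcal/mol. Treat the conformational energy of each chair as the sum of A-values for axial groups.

C1 and C2 have opposite parity, so for the trans isomer the two substituents are e,e in one chair and a,a in the other.
Chair I (bromo axial, phenyl axial): E = 3.36 kcal/mol; chair II (bromo equatorial, phenyl equatorial): E = 0.00 kcal/mol.
ΔG = 3.36 kcal/mol between the two chairs.
K = exp(ΔG/RT) with R = 1.987×10⁻³ kcal mol⁻¹ K⁻¹ and T = 195 K gives K ≈ 5.84e+03.

K ≈ 5836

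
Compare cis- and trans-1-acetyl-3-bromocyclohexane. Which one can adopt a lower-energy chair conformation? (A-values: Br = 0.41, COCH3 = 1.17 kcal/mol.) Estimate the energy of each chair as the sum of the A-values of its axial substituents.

cis

At 1,3 positions (parity same): cis → (e,e or a,a); trans → (a,e or e,a).
Best chair for cis: E = 0.00 kcal/mol; best chair for trans: E = 0.41 kcal/mol.
The cis isomer is lower by 0.41 kcal/mol.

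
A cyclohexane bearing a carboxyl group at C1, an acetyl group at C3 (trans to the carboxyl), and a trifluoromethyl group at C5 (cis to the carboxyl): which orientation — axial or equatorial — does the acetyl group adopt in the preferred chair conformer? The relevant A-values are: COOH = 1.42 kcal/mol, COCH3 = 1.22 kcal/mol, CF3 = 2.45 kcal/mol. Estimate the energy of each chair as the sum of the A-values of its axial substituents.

axial

Chair I (carboxyl axial, acetyl equatorial, trifluoromethyl axial): E = 3.87 kcal/mol.
Chair II (carboxyl equatorial, acetyl axial, trifluoromethyl equatorial): E = 1.22 kcal/mol.
Chair II is the more stable (lower-energy) conformer, and in that chair the acetyl group is axial.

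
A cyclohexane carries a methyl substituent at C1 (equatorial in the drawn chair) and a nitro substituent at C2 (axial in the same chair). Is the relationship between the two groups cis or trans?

cis

C1 and C2 have opposite parity, so their axial bonds point in opposite directions.
With opposite-parity carbons, two substituents on the same face are one axial and one equatorial; opposite faces give both axial or both equatorial.
Here the groups are equatorial/axial → same face → cis.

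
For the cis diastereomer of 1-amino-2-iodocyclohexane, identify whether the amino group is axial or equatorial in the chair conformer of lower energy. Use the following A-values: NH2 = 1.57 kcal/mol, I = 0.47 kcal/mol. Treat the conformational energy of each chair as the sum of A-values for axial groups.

C1 and C2 have opposite parity, so for the cis isomer the two substituents are one axial and one equatorial in each chair.
Chair I (amino axial, iodo equatorial): E = 1.57 kcal/mol.
Chair II (amino equatorial, iodo axial): E = 0.47 kcal/mol.
Chair II is the more stable (lower-energy) conformer, and in that chair the amino group is equatorial.

equatorial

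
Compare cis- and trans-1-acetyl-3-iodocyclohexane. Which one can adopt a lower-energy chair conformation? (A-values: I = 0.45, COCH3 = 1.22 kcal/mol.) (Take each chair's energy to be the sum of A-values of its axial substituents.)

At 1,3 positions (parity same): cis → (e,e or a,a); trans → (a,e or e,a).
Best chair for cis: E = 0.00 kcal/mol; best chair for trans: E = 0.45 kcal/mol.
The cis isomer is lower by 0.45 kcal/mol.

cis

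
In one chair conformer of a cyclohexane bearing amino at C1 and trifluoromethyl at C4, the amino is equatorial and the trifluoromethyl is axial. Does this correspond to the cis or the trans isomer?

C1 and C4 have opposite parity, so their axial bonds point in opposite directions.
With opposite-parity carbons, two substituents on the same face are one axial and one equatorial; opposite faces give both axial or both equatorial.
Here the groups are equatorial/axial → same face → cis.

cis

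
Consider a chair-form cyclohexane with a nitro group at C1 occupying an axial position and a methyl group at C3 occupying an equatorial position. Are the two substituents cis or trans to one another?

C1 and C3 have the same parity, so their axial bonds point in the same direction.
With same-parity carbons, two substituents on the same face are both axial or both equatorial; opposite faces give one of each.
Here the groups are axial/equatorial → opposite face → trans.

trans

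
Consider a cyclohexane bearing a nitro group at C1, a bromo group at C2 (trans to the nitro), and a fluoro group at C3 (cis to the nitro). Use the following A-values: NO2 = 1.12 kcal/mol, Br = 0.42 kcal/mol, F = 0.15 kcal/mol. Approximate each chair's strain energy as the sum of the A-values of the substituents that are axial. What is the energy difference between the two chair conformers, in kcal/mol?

1.69 kcal/mol

Chair I (nitro axial, bromo axial, fluoro axial): E = 1.69 kcal/mol.
Chair II (nitro equatorial, bromo equatorial, fluoro equatorial): E = 0.00 kcal/mol.
ΔE = 1.69 − 0.00 = 1.69 kcal/mol; chair II is more stable.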